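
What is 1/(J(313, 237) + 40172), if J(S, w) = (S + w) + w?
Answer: 1/40959 ≈ 2.4415e-5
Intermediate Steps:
J(S, w) = S + 2*w
1/(J(313, 237) + 40172) = 1/((313 + 2*237) + 40172) = 1/((313 + 474) + 40172) = 1/(787 + 40172) = 1/40959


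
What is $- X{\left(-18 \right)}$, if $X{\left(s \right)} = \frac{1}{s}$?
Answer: $\frac{1}{18} \approx 0.055556$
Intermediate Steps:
$- X{\left(-18 \right)} = - \frac{1}{-18} = \left(-1\right) \left(- \frac{1}{18}\right) = \frac{1}{18}$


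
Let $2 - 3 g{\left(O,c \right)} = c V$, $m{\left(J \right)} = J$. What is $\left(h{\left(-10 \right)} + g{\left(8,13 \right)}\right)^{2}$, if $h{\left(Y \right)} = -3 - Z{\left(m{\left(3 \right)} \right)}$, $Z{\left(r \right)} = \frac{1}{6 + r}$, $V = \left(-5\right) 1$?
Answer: $\frac{29929}{81} \approx 369.49$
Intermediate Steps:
$V = -5$
$g{\left(O,c \right)} = \frac{2}{3} + \frac{5 c}{3}$ ($g{\left(O,c \right)} = \frac{2}{3} - \frac{c \left(-5\right)}{3} = \frac{2}{3} - \frac{\left(-5\right) c}{3} = \frac{2}{3} + \frac{5 c}{3}$)
$h{\left(Y \right)} = - \frac{28}{9}$ ($h{\left(Y \right)} = -3 - \frac{1}{6 + 3} = -3 - \frac{1}{9} = - \frac{28}{9}$)
$\left(h{\left(-10 \right)} + g{\left(8,13 \right)}\right)^{2} = \left(- \frac{28}{9} + \left(\frac{2}{3} + \frac{5}{3} \cdot 13\right)\right)^{2} = \left(- \frac{28}{9} + \left(\frac{2}{3} + \frac{65}{3}\right)\right)^{2} = \left(- \frac{28}{9} + \frac{67}{3}\right)^{2} = \left(\frac{173}{9}\right)^{2} = \frac{29929}{81}$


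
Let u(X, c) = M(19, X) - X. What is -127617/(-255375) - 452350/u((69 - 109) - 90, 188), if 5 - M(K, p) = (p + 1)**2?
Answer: 6534740414/234178875 ≈ 27.905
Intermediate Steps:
M(K, p) = 5 - (1 + p)**2 (M(K, p) = 5 - (p + 1)**2 = 5 - (1 + p)**2)
u(X, c) = 5 - X - (1 + X)**2 (u(X, c) = (5 - (1 + X)**2) - X = 5 - X - (1 + X)**2)
-127617/(-255375) - 452350/u((69 - 109) - 90, 188) = -127617/(-255375) - 452350/(5 - ((69 - 109) - 90) - (1 + ((69 - 109) - 90))**2) = -127617*(-1/255375) - 452350/(5 - (-40 - 90) - (1 + (-40 - 90))**2) = 42539/85125 - 452350/(5 - 1*(-130) - (1 - 130)**2) = 42539/85125 - 452350/(5 + 130 - 1*(-129)**2) = 42539/85125 - 452350/(5 + 130 - 1*16641) = 42539/85125 - 452350/(5 + 130 - 16641) = 42539/85125 - 452350/(-16506) = 42539/85125 - 452350*(-1/16506) = 42539/85125 + 226175/8253 = 6534740414/234178875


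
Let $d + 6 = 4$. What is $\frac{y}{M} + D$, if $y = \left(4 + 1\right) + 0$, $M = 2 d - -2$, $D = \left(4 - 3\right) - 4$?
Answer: $- \frac{11}{2} \approx -5.5$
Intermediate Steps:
$d = -2$ ($d = -6 + 4 = -2$)
$D = -3$ ($D = 1 - 4 = -3$)
$M = -2$ ($M = 2 \left(-2\right) - -2 = -4 + 2 = -2$)
$y = 5$ ($y = 5 + 0 = 5$)
$\frac{y}{M} + D = \frac{5}{-2} - 3 = 5 \left(- \frac{1}{2}\right) - 3 = - \frac{5}{2} - 3 = - \frac{11}{2}$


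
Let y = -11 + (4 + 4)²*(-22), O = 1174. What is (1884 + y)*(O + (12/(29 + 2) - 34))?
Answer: 530280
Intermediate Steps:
y = -1419 (y = -11 + 8²*(-22) = -11 + 64*(-22) = -11 - 1408 = -1419)
(1884 + y)*(O + (12/(29 + 2) - 34)) = (1884 - 1419)*(1174 + (12/(29 + 2) - 34)) = 465*(1174 + (12/31 - 34)) = 465*(1174 - 1042/31) = 465*(35352/31) = 530280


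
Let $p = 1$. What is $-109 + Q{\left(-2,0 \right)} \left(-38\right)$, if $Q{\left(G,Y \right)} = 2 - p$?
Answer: $-147$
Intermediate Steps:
$Q{\left(G,Y \right)} = 1$ ($Q{\left(G,Y \right)} = 2 - 1 = 1$)
$-109 + Q{\left(-2,0 \right)} \left(-38\right) = -109 + 1 \left(-38\right) = -109 - 38 = -147$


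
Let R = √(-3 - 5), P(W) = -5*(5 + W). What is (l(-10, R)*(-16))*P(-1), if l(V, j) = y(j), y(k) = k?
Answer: 640*I*√2 ≈ 905.1*I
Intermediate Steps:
P(W) = -25 - 5*W
R = 2*I*√2 (R = √(-8) = 2*I*√2 ≈ 2.8284*I)
l(V, j) = j
(l(-10, R)*(-16))*P(-1) = ((2*I*√2)*(-16))*(-25 - 5*(-1)) = (-32*I*√2)*(-25 + 5) = -32*I*√2*(-20) = 640*I*√2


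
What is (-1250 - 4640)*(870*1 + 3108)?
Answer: -23430420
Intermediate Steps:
(-1250 - 4640)*(870*1 + 3108) = -5890*(870 + 3108) = -5890*3978 = -23430420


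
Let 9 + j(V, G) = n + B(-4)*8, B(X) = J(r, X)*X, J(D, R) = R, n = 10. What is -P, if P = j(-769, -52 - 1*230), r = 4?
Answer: -129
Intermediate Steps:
B(X) = X**2 (B(X) = X*X = X**2)
j(V, G) = 129 (j(V, G) = -9 + (10 + (-4)**2*8) = -9 + (10 + 16*8) = -9 + (10 + 128) = -9 + 138 = 129)
P = 129
-P = -1*129 = -129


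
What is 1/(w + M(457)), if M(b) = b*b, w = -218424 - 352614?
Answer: -1/362189 ≈ -2.7610e-6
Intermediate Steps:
w = -571038
M(b) = b**2
1/(w + M(457)) = 1/(-571038 + 457**2) = 1/(-571038 + 208849) = 1/(-362189) = -1/362189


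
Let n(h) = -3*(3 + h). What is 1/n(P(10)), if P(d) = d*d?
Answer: -1/309 ≈ -0.0032362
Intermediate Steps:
P(d) = d²
n(h) = -9 - 3*h
1/n(P(10)) = 1/(-9 - 3*10²) = 1/(-9 - 3*100) = 1/(-9 - 300) = 1/(-309) = -1/309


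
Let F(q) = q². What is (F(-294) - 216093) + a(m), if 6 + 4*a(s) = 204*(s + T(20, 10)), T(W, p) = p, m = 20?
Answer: -256257/2 ≈ -1.2813e+5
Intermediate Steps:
a(s) = 1017/2 + 51*s (a(s) = -3/2 + (204*(s + 10))/4 = -3/2 + (204*(10 + s))/4 = -3/2 + (2040 + 204*s)/4 = -3/2 + (510 + 51*s) = 1017/2 + 51*s)
(F(-294) - 216093) + a(m) = ((-294)² - 216093) + (1017/2 + 51*20) = (86436 - 216093) + (1017/2 + 1020) = -129657 + 3057/2 = -256257/2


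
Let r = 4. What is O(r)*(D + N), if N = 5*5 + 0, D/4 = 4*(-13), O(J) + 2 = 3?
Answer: -183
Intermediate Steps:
O(J) = 1 (O(J) = -2 + 3 = 1)
D = -208 (D = 4*(4*(-13)) = 4*(-52) = -208)
N = 25 (N = 25 + 0 = 25)
O(r)*(D + N) = 1*(-208 + 25) = 1*(-183) = -183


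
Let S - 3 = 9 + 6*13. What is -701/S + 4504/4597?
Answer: -2817137/413730 ≈ -6.8091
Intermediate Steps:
S = 90 (S = 3 + (9 + 6*13) = 3 + (9 + 78) = 3 + 87 = 90)
-701/S + 4504/4597 = -701/90 + 4504/4597 = -2817137/413730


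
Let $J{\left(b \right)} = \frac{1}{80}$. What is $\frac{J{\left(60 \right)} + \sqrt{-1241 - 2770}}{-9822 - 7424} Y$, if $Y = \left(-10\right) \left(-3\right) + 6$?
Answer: $- \frac{9}{344920} - \frac{18 i \sqrt{4011}}{8623} \approx -2.6093 \cdot 10^{-5} - 0.1322 i$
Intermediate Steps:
$J{\left(b \right)} = \frac{1}{80}$
$Y = 36$ ($Y = 30 + 6 = 36$)
$\frac{J{\left(60 \right)} + \sqrt{-1241 - 2770}}{-9822 - 7424} Y = \frac{\frac{1}{80} + \sqrt{-1241 - 2770}}{-9822 - 7424} \cdot 36 = \frac{\frac{1}{80} + \sqrt{-4011}}{-17246} \cdot 36 = \left(\frac{1}{80} + i \sqrt{4011}\right) \left(- \frac{1}{17246}\right) 36 = \left(- \frac{1}{1379680} - \frac{i \sqrt{4011}}{17246}\right) 36 = - \frac{9}{344920} - \frac{18 i \sqrt{4011}}{8623}$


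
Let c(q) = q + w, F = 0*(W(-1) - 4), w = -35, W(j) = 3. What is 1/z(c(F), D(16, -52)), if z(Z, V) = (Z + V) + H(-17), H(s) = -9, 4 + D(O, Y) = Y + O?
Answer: -1/84 ≈ -0.011905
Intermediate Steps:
D(O, Y) = -4 + O + Y (D(O, Y) = -4 + (Y + O) = -4 + (O + Y) = -4 + O + Y)
F = 0 (F = 0*(3 - 4) = 0*(-1) = 0)
c(q) = -35 + q (c(q) = q - 35 = -35 + q)
z(Z, V) = -9 + V + Z (z(Z, V) = (Z + V) - 9 = (V + Z) - 9 = -9 + V + Z)
1/z(c(F), D(16, -52)) = 1/(-9 + (-4 + 16 - 52) + (-35 + 0)) = 1/(-9 - 40 - 35) = 1/(-84) = -1/84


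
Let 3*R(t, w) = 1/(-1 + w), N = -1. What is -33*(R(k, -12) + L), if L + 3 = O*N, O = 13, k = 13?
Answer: 6875/13 ≈ 528.85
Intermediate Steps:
R(t, w) = 1/(3*(-1 + w))
L = -16 (L = -3 + 13*(-1) = -3 - 13 = -16)
-33*(R(k, -12) + L) = -33*(1/(3*(-1 - 12)) - 16) = -33*((⅓)/(-13) - 16) = -33*((⅓)*(-1/13) - 16) = -33*(-1/39 - 16) = -33*(-625/39) = 6875/13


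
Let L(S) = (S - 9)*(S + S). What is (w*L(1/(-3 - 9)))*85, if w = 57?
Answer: 176035/24 ≈ 7334.8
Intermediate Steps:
L(S) = 2*S*(-9 + S) (L(S) = (-9 + S)*(2*S) = 2*S*(-9 + S))
(w*L(1/(-3 - 9)))*85 = (57*(2*(-9 + 1/(-3 - 9))/(-3 - 9)))*85 = (57*(2*(-9 + 1/(-12))/(-12)))*85 = (57*(2*(-1/12)*(-9 - 1/12)))*85 = (57*(2*(-1/12)*(-109/12)))*85 = (57*(109/72))*85 = (2071/24)*85 = 176035/24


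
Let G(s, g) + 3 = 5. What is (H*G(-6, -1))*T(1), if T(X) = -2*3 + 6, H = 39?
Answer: 0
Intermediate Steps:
G(s, g) = 2 (G(s, g) = -3 + 5 = 2)
T(X) = 0 (T(X) = -6 + 6 = 0)
(H*G(-6, -1))*T(1) = (39*2)*0 = 78*0 = 0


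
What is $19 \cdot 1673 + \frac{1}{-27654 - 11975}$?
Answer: $\frac{1259687022}{39629} \approx 31787.0$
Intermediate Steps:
$19 \cdot 1673 + \frac{1}{-27654 - 11975} = 31787 + \frac{1}{-39629} = 31787 - \frac{1}{39629} = \frac{1259687022}{39629}$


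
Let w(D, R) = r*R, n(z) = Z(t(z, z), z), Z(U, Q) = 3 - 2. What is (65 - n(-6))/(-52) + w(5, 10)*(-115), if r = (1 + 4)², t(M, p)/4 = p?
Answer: -373766/13 ≈ -28751.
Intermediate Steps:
t(M, p) = 4*p
Z(U, Q) = 1
r = 25 (r = 5² = 25)
n(z) = 1
w(D, R) = 25*R
(65 - n(-6))/(-52) + w(5, 10)*(-115) = (65 - 1*1)/(-52) + (25*10)*(-115) = (65 - 1)*(-1/52) + 250*(-115) = 64*(-1/52) - 28750 = -16/13 - 28750 = -373766/13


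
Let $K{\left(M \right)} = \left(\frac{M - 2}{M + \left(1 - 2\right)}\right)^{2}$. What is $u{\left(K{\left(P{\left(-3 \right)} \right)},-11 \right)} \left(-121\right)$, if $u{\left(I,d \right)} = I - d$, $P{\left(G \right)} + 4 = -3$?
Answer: $- \frac{94985}{64} \approx -1484.1$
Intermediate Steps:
$P{\left(G \right)} = -7$ ($P{\left(G \right)} = -4 - 3 = -7$)
$K{\left(M \right)} = \frac{\left(-2 + M\right)^{2}}{\left(-1 + M\right)^{2}}$ ($K{\left(M \right)} = \left(\frac{-2 + M}{M - 1}\right)^{2} = \left(\frac{-2 + M}{-1 + M}\right)^{2} = \frac{\left(-2 + M\right)^{2}}{\left(-1 + M\right)^{2}}$)
$u{\left(K{\left(P{\left(-3 \right)} \right)},-11 \right)} \left(-121\right) = \left(\frac{\left(-2 - 7\right)^{2}}{\left(-1 - 7\right)^{2}} - -11\right) \left(-121\right) = \left(\frac{\left(-9\right)^{2}}{64} + 11\right) \left(-121\right) = \left(\frac{1}{64} \cdot 81 + 11\right) \left(-121\right) = \left(\frac{81}{64} + 11\right) \left(-121\right) = \frac{785}{64} \left(-121\right) = - \frac{94985}{64}$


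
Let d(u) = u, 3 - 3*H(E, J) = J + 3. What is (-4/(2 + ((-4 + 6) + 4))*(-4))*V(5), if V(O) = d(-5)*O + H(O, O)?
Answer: -160/3 ≈ -53.333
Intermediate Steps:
H(E, J) = -J/3 (H(E, J) = 1 - (J + 3)/3 = 1 - (3 + J)/3 = 1 + (-1 - J/3) = -J/3)
V(O) = -16*O/3 (V(O) = -5*O - O/3 = -16*O/3)
(-4/(2 + ((-4 + 6) + 4))*(-4))*V(5) = (-4/(2 + ((-4 + 6) + 4))*(-4))*(-16/3*5) = (-4/(2 + (2 + 4))*(-4))*(-80/3) = (-4/(2 + 6)*(-4))*(-80/3) = (-4/8*(-4))*(-80/3) = (-4*⅛*(-4))*(-80/3) = -½*(-4)*(-80/3) = 2*(-80/3) = -160/3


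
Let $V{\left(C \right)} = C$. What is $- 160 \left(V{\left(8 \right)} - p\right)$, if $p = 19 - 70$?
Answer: $-9440$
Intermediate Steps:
$p = -51$ ($p = 19 - 70 = -51$)
$- 160 \left(V{\left(8 \right)} - p\right) = - 160 \left(8 - -51\right) = - 160 \left(8 + 51\right) = \left(-160\right) 59 = -9440$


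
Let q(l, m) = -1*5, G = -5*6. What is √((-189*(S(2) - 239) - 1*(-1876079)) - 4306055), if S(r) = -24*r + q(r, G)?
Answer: 26*I*√3513 ≈ 1541.0*I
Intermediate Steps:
G = -30
q(l, m) = -5
S(r) = -5 - 24*r (S(r) = -24*r - 5 = -5 - 24*r)
√((-189*(S(2) - 239) - 1*(-1876079)) - 4306055) = √((-189*((-5 - 24*2) - 239) - 1*(-1876079)) - 4306055) = √((-189*((-5 - 48) - 239) + 1876079) - 4306055) = √((-189*(-53 - 239) + 1876079) - 4306055) = √((-189*(-292) + 1876079) - 4306055) = √((55188 + 1876079) - 4306055) = √(1931267 - 4306055) = √(-2374788) = 26*I*√3513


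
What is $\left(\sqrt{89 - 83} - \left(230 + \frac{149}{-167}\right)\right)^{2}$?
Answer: $\frac{1464071455}{27889} - \frac{76522 \sqrt{6}}{167} \approx 51374.0$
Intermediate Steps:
$\left(\sqrt{89 - 83} - \left(230 + \frac{149}{-167}\right)\right)^{2} = \left(\sqrt{6} - \frac{38261}{167}\right)^{2} = \left(- \frac{38261}{167} + \sqrt{6}\right)^{2}$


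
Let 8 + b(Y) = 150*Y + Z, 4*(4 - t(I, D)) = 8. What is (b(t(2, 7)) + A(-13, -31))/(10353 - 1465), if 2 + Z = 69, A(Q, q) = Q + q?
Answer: 315/8888 ≈ 0.035441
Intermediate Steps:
t(I, D) = 2 (t(I, D) = 4 - ¼*8 = 4 - 2 = 2)
Z = 67 (Z = -2 + 69 = 67)
b(Y) = 59 + 150*Y (b(Y) = -8 + (150*Y + 67) = -8 + (67 + 150*Y) = 59 + 150*Y)
(b(t(2, 7)) + A(-13, -31))/(10353 - 1465) = ((59 + 150*2) + (-13 - 31))/(10353 - 1465) = ((59 + 300) - 44)/8888 = (359 - 44)*(1/8888) = 315*(1/8888) = 315/8888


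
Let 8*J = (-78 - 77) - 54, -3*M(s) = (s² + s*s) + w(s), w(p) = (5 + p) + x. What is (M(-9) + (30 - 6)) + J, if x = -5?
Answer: -425/8 ≈ -53.125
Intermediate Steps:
w(p) = p (w(p) = (5 + p) - 5 = p)
M(s) = -2*s²/3 - s/3 (M(s) = -((s² + s*s) + s)/3 = -((s² + s²) + s)/3 = -(2*s² + s)/3 = -(s + 2*s²)/3 = -2*s²/3 - s/3)
J = -209/8 (J = ((-78 - 77) - 54)/8 = (-155 - 54)/8 = (⅛)*(-209) = -209/8 ≈ -26.125)
(M(-9) + (30 - 6)) + J = ((⅓)*(-9)*(-1 - 2*(-9)) + (30 - 6)) - 209/8 = ((⅓)*(-9)*(-1 + 18) + 24) - 209/8 = ((⅓)*(-9)*17 + 24) - 209/8 = (-51 + 24) - 209/8 = -27 - 209/8 = -425/8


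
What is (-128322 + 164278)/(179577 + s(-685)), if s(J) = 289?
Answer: 17978/89933 ≈ 0.19990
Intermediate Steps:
(-128322 + 164278)/(179577 + s(-685)) = (-128322 + 164278)/(179577 + 289) = 35956/179866 = 35956*(1/179866) = 17978/89933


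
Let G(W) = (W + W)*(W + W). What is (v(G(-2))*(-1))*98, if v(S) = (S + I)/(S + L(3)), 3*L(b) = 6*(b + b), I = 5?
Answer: -147/2 ≈ -73.500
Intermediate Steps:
L(b) = 4*b (L(b) = (6*(b + b))/3 = (6*(2*b))/3 = (12*b)/3 = 4*b)
G(W) = 4*W² (G(W) = (2*W)*(2*W) = 4*W²)
v(S) = (5 + S)/(12 + S) (v(S) = (S + 5)/(S + 4*3) = (5 + S)/(S + 12) = (5 + S)/(12 + S))
(v(G(-2))*(-1))*98 = (((5 + 4*(-2)²)/(12 + 4*(-2)²))*(-1))*98 = (((5 + 4*4)/(12 + 4*4))*(-1))*98 = (((5 + 16)/(12 + 16))*(-1))*98 = ((21/28)*(-1))*98 = (((1/28)*21)*(-1))*98 = ((¾)*(-1))*98 = -¾*98 = -147/2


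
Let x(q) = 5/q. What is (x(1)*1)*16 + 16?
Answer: 96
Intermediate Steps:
(x(1)*1)*16 + 16 = ((5/1)*1)*16 + 16 = ((5*1)*1)*16 + 16 = (5*1)*16 + 16 = 5*16 + 16 = 80 + 16 = 96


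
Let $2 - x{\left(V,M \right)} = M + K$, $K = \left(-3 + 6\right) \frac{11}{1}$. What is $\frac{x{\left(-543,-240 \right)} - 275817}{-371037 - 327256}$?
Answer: $\frac{275608}{698293} \approx 0.39469$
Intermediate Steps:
$K = 33$ ($K = 3 \cdot 11 \cdot 1 = 3 \cdot 11 = 33$)
$x{\left(V,M \right)} = -31 - M$ ($x{\left(V,M \right)} = 2 - \left(M + 33\right) = 2 - \left(33 + M\right) = -31 - M$)
$\frac{x{\left(-543,-240 \right)} - 275817}{-371037 - 327256} = \frac{\left(-31 - -240\right) - 275817}{-371037 - 327256} = \frac{\left(-31 + 240\right) - 275817}{-698293} = \left(209 - 275817\right) \left(- \frac{1}{698293}\right) = \left(-275608\right) \left(- \frac{1}{698293}\right) = \frac{275608}{698293}$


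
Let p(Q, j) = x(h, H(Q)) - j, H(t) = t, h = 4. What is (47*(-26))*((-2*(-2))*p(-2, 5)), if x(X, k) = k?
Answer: 34216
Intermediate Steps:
p(Q, j) = Q - j
(47*(-26))*((-2*(-2))*p(-2, 5)) = (47*(-26))*((-2*(-2))*(-2 - 1*5)) = -4888*(-2 - 5) = -4888*(-7) = -1222*(-28) = 34216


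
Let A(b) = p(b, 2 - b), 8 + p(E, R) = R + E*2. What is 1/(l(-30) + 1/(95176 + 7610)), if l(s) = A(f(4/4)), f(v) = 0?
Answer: -102786/616715 ≈ -0.16667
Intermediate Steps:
p(E, R) = -8 + R + 2*E (p(E, R) = -8 + (R + E*2) = -8 + (R + 2*E) = -8 + R + 2*E)
A(b) = -6 + b (A(b) = -8 + (2 - b) + 2*b = -6 + b)
l(s) = -6 (l(s) = -6 + 0 = -6)
1/(l(-30) + 1/(95176 + 7610)) = 1/(-6 + 1/(95176 + 7610)) = 1/(-6 + 1/102786) = 1/(-616715/102786) = -102786/616715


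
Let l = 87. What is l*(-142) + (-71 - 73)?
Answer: -12498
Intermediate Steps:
l*(-142) + (-71 - 73) = 87*(-142) + (-71 - 73) = -12354 - 144 = -12498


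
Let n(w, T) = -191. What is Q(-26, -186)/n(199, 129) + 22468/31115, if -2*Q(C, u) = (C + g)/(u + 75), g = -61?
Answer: 318465047/439779410 ≈ 0.72415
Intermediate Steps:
Q(C, u) = -(-61 + C)/(2*(75 + u)) (Q(C, u) = -(C - 61)/(2*(u + 75)) = -(-61 + C)/(2*(75 + u)))
Q(-26, -186)/n(199, 129) + 22468/31115 = ((61 - 1*(-26))/(2*(75 - 186)))/(-191) + 22468/31115 = ((½)*(61 + 26)/(-111))*(-1/191) + 22468*(1/31115) = ((½)*(-1/111)*87)*(-1/191) + 22468/31115 = -29/74*(-1/191) + 22468/31115 = 29/14134 + 22468/31115 = 318465047/439779410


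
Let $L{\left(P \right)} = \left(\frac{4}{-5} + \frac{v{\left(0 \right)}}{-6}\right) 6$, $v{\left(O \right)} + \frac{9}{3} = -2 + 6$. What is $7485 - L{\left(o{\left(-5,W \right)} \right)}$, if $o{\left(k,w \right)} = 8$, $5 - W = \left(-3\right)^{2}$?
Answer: $\frac{37454}{5} \approx 7490.8$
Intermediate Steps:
$v{\left(O \right)} = 1$ ($v{\left(O \right)} = -3 + \left(-2 + 6\right) = -3 + 4 = 1$)
$W = -4$ ($W = 5 - \left(-3\right)^{2} = 5 - 9 = -4$)
$L{\left(P \right)} = - \frac{29}{5}$ ($L{\left(P \right)} = \left(\frac{4}{-5} + 1 \frac{1}{-6}\right) 6 = \left(4 \left(- \frac{1}{5}\right) + 1 \left(- \frac{1}{6}\right)\right) 6 = \left(- \frac{4}{5} - \frac{1}{6}\right) 6 = \left(- \frac{29}{30}\right) 6 = - \frac{29}{5}$)
$7485 - L{\left(o{\left(-5,W \right)} \right)} = 7485 - - \frac{29}{5} = 7485 + \frac{29}{5} = \frac{37454}{5}$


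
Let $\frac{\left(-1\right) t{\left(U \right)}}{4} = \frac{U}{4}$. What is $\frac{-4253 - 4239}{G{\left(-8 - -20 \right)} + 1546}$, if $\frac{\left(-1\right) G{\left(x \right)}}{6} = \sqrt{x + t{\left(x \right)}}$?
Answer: $- \frac{4246}{773} \approx -5.4929$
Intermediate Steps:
$t{\left(U \right)} = - U$ ($t{\left(U \right)} = - 4 \frac{U}{4} = - U$)
$G{\left(x \right)} = 0$ ($G{\left(x \right)} = - 6 \sqrt{x - x} = - 6 \sqrt{0} = \left(-6\right) 0 = 0$)
$\frac{-4253 - 4239}{G{\left(-8 - -20 \right)} + 1546} = \frac{-4253 - 4239}{0 + 1546} = - \frac{8492}{1546} = \left(-8492\right) \frac{1}{1546} = - \frac{4246}{773}$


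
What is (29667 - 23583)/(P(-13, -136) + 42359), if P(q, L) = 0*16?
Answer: 6084/42359 ≈ 0.14363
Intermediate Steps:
P(q, L) = 0
(29667 - 23583)/(P(-13, -136) + 42359) = (29667 - 23583)/(0 + 42359) = 6084/42359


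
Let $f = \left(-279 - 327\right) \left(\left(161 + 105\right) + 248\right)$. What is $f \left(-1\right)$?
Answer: $311484$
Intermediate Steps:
$f = -311484$ ($f = - 606 \left(266 + 248\right) = \left(-606\right) 514 = -311484$)
$f \left(-1\right) = \left(-311484\right) \left(-1\right) = 311484$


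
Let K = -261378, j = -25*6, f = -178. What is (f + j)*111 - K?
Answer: 224970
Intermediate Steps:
j = -150
(f + j)*111 - K = (-178 - 150)*111 - 1*(-261378) = -328*111 + 261378 = -36408 + 261378 = 224970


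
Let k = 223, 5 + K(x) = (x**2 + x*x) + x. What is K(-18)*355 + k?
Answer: 222098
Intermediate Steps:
K(x) = -5 + x + 2*x**2 (K(x) = -5 + ((x**2 + x*x) + x) = -5 + ((x**2 + x**2) + x) = -5 + (2*x**2 + x) = -5 + (x + 2*x**2) = -5 + x + 2*x**2)
K(-18)*355 + k = (-5 - 18 + 2*(-18)**2)*355 + 223 = (-5 - 18 + 2*324)*355 + 223 = (-5 - 18 + 648)*355 + 223 = 625*355 + 223 = 221875 + 223 = 222098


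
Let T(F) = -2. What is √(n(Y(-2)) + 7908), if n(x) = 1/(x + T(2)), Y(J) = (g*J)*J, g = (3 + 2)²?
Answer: 23*√2930/14 ≈ 88.927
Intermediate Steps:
g = 25 (g = 5² = 25)
Y(J) = 25*J² (Y(J) = (25*J)*J = 25*J²)
n(x) = 1/(-2 + x) (n(x) = 1/(x - 2) = 1/(-2 + x))
√(n(Y(-2)) + 7908) = √(1/(-2 + 25*(-2)²) + 7908) = √(1/(-2 + 25*4) + 7908) = √(1/(-2 + 100) + 7908) = √(1/98 + 7908) = √(774985/98) = 23*√2930/14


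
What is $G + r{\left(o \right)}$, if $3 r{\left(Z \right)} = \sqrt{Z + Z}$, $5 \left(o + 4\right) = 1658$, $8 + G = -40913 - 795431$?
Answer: $-836352 + \frac{2 \sqrt{455}}{5} \approx -8.3634 \cdot 10^{5}$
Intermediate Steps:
$G = -836352$ ($G = -8 - 836344 = -836352$)
$o = \frac{1638}{5}$ ($o = -4 + \frac{1}{5} \cdot 1658 = -4 + \frac{1658}{5} = \frac{1638}{5} \approx 327.6$)
$r{\left(Z \right)} = \frac{\sqrt{2} \sqrt{Z}}{3}$ ($r{\left(Z \right)} = \frac{\sqrt{Z + Z}}{3} = \frac{\sqrt{2 Z}}{3} = \frac{\sqrt{2} \sqrt{Z}}{3}$)
$G + r{\left(o \right)} = -836352 + \frac{\sqrt{2} \sqrt{\frac{1638}{5}}}{3} = -836352 + \frac{\sqrt{2} \frac{3 \sqrt{910}}{5}}{3} = -836352 + \frac{2 \sqrt{455}}{5}$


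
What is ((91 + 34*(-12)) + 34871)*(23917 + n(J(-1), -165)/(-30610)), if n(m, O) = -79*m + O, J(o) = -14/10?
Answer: 63242408776794/76525 ≈ 8.2643e+8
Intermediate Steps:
J(o) = -7/5 (J(o) = -14*1/10 = -7/5)
n(m, O) = O - 79*m
((91 + 34*(-12)) + 34871)*(23917 + n(J(-1), -165)/(-30610)) = ((91 + 34*(-12)) + 34871)*(23917 + (-165 - 79*(-7/5))/(-30610)) = ((91 - 408) + 34871)*(23917 + (-165 + 553/5)*(-1/30610)) = (-317 + 34871)*(23917 - 272/5*(-1/30610)) = 34554*(23917 + 136/76525) = 34554*(1830248561/76525) = 63242408776794/76525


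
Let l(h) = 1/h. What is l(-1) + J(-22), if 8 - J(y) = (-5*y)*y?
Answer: 2427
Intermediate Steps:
J(y) = 8 + 5*y² (J(y) = 8 - (-5*y)*y = 8 - (-5)*y² = 8 + 5*y²)
l(-1) + J(-22) = 1/(-1) + (8 + 5*(-22)²) = -1 + (8 + 5*484) = -1 + (8 + 2420) = -1 + 2428 = 2427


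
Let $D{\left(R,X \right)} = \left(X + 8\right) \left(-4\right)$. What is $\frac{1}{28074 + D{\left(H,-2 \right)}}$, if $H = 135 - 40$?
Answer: $\frac{1}{28050} \approx 3.5651 \cdot 10^{-5}$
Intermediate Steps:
$H = 95$
$D{\left(R,X \right)} = -32 - 4 X$ ($D{\left(R,X \right)} = \left(8 + X\right) \left(-4\right) = -32 - 4 X$)
$\frac{1}{28074 + D{\left(H,-2 \right)}} = \frac{1}{28074 - 24} = \frac{1}{28050}$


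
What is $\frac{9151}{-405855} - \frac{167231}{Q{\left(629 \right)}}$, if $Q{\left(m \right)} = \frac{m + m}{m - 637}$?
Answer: $\frac{271480394041}{255282795} \approx 1063.4$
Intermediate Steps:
$Q{\left(m \right)} = \frac{2 m}{-637 + m}$
$\frac{9151}{-405855} - \frac{167231}{Q{\left(629 \right)}} = \frac{9151}{-405855} - \frac{167231}{2 \cdot 629 \frac{1}{-637 + 629}} = 9151 \left(- \frac{1}{405855}\right) - \frac{167231}{2 \cdot 629 \frac{1}{-8}} = - \frac{9151}{405855} - \frac{167231}{2 \cdot 629 \left(- \frac{1}{8}\right)} = - \frac{9151}{405855} - \frac{167231}{- \frac{629}{4}} = - \frac{9151}{405855} - - \frac{668924}{629} = - \frac{9151}{405855} + \frac{668924}{629} = \frac{271480394041}{255282795}$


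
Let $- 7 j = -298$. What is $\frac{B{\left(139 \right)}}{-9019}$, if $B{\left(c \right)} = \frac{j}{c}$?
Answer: $- \frac{298}{8775487} \approx -3.3958 \cdot 10^{-5}$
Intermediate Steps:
$j = \frac{298}{7}$ ($j = \left(- \frac{1}{7}\right) \left(-298\right) = \frac{298}{7} \approx 42.571$)
$B{\left(c \right)} = \frac{298}{7 c}$
$\frac{B{\left(139 \right)}}{-9019} = \frac{\frac{298}{7} \cdot \frac{1}{139}}{-9019} = \frac{298}{7} \cdot \frac{1}{139} \left(- \frac{1}{9019}\right) = \frac{298}{973} \left(- \frac{1}{9019}\right) = - \frac{298}{8775487}$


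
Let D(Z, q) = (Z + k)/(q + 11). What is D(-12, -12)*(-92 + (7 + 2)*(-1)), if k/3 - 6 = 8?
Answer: 3030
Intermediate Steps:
k = 42 (k = 18 + 3*8 = 18 + 24 = 42)
D(Z, q) = (42 + Z)/(11 + q) (D(Z, q) = (Z + 42)/(q + 11) = (42 + Z)/(11 + q))
D(-12, -12)*(-92 + (7 + 2)*(-1)) = ((42 - 12)/(11 - 12))*(-92 + (7 + 2)*(-1)) = (30/(-1))*(-92 + 9*(-1)) = (-1*30)*(-92 - 9) = -30*(-101) = 3030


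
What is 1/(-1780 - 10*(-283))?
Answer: 1/1050 ≈ 0.00095238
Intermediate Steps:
1/(-1780 - 10*(-283)) = 1/(-1780 + 2830) = 1/1050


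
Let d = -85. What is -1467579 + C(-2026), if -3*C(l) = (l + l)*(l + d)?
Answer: -12956509/3 ≈ -4.3188e+6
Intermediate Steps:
C(l) = -2*l*(-85 + l)/3 (C(l) = -(l + l)*(l - 85)/3 = -2*l*(-85 + l)/3)
-1467579 + C(-2026) = -1467579 + (⅔)*(-2026)*(85 - 1*(-2026)) = -1467579 + (⅔)*(-2026)*(85 + 2026) = -1467579 + (⅔)*(-2026)*2111 = -1467579 - 8553772/3 = -12956509/3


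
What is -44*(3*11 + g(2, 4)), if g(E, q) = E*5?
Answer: -1892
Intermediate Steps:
g(E, q) = 5*E
-44*(3*11 + g(2, 4)) = -44*(3*11 + 5*2) = -44*(33 + 10) = -44*43 = -1892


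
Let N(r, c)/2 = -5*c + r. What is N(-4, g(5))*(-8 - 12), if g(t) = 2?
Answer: 560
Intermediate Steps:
N(r, c) = -10*c + 2*r (N(r, c) = 2*(-5*c + r) = 2*(r - 5*c) = -10*c + 2*r)
N(-4, g(5))*(-8 - 12) = (-10*2 + 2*(-4))*(-8 - 12) = (-20 - 8)*(-20) = -28*(-20) = 560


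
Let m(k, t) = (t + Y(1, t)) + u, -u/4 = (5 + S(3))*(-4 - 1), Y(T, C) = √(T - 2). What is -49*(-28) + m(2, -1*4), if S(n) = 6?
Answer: 1588 + I ≈ 1588.0 + 1.0*I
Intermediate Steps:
Y(T, C) = √(-2 + T)
u = 220 (u = -4*(5 + 6)*(-4 - 1) = -44*(-5) = -4*(-55) = 220)
m(k, t) = 220 + I + t (m(k, t) = (t + √(-2 + 1)) + 220 = (t + √(-1)) + 220 = (t + I) + 220 = (I + t) + 220 = 220 + I + t)
-49*(-28) + m(2, -1*4) = -49*(-28) + (220 + I - 1*4) = 1372 + (220 + I - 4) = 1372 + (216 + I) = 1588 + I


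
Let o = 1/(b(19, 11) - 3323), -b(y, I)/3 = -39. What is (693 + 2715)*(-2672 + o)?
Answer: -14597201832/1603 ≈ -9.1062e+6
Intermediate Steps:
b(y, I) = 117 (b(y, I) = -3*(-39) = 117)
o = -1/3206 (o = 1/(117 - 3323) = 1/(-3206) = -1/3206 ≈ -0.00031192)
(693 + 2715)*(-2672 + o) = (693 + 2715)*(-2672 - 1/3206) = 3408*(-8566433/3206) = -14597201832/1603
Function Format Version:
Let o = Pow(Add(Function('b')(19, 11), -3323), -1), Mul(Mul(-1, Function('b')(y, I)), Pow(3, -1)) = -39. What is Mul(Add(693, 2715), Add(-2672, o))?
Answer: Rational(-14597201832, 1603) ≈ -9.1062e+6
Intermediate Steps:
Function('b')(y, I) = 117 (Function('b')(y, I) = Mul(-3, -39) = 117)
o = Rational(-1, 3206) (o = Pow(Add(117, -3323), -1) = Pow(-3206, -1) = Rational(-1, 3206) ≈ -0.00031192)
Mul(Add(693, 2715), Add(-2672, o)) = Mul(Add(693, 2715), Add(-2672, Rational(-1, 3206))) = Mul(3408, Rational(-8566433, 3206)) = Rational(-14597201832, 1603)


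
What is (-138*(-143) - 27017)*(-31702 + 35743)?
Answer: -29430603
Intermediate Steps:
(-138*(-143) - 27017)*(-31702 + 35743) = (19734 - 27017)*4041 = -7283*4041 = -29430603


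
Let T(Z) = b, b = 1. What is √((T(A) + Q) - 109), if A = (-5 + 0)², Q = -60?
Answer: 2*I*√42 ≈ 12.961*I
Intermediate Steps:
A = 25 (A = (-5)² = 25)
T(Z) = 1
√((T(A) + Q) - 109) = √((1 - 60) - 109) = √(-59 - 109) = √(-168) = 2*I*√42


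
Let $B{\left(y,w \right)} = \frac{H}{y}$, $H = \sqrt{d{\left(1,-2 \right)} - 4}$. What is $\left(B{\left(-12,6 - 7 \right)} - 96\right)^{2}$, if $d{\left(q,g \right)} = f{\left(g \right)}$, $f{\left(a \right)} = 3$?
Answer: $\frac{\left(1152 + i\right)^{2}}{144} \approx 9216.0 + 16.0 i$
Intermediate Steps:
$d{\left(q,g \right)} = 3$
$H = i$ ($H = \sqrt{3 - 4} = \sqrt{-1} = i \approx 1.0 i$)
$B{\left(y,w \right)} = \frac{i}{y}$
$\left(B{\left(-12,6 - 7 \right)} - 96\right)^{2} = \left(\frac{i}{-12} - 96\right)^{2} = \left(i \left(- \frac{1}{12}\right) - 96\right)^{2} = \left(- \frac{i}{12} - 96\right)^{2} = \left(-96 - \frac{i}{12}\right)^{2}$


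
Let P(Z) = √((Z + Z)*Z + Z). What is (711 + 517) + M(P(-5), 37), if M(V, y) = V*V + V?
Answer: 1273 + 3*√5 ≈ 1279.7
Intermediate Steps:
P(Z) = √(Z + 2*Z²) (P(Z) = √((2*Z)*Z + Z) = √(2*Z² + Z) = √(Z + 2*Z²))
M(V, y) = V + V² (M(V, y) = V² + V = V + V²)
(711 + 517) + M(P(-5), 37) = (711 + 517) + √(-5*(1 + 2*(-5)))*(1 + √(-5*(1 + 2*(-5)))) = 1228 + √(-5*(1 - 10))*(1 + √(-5*(1 - 10))) = 1228 + √(-5*(-9))*(1 + √(-5*(-9))) = 1228 + √45*(1 + √45) = 1228 + (3*√5)*(1 + 3*√5) = 1228 + 3*√5*(1 + 3*√5)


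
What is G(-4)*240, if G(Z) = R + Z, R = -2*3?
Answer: -2400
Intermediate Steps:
R = -6
G(Z) = -6 + Z
G(-4)*240 = (-6 - 4)*240 = -10*240 = -2400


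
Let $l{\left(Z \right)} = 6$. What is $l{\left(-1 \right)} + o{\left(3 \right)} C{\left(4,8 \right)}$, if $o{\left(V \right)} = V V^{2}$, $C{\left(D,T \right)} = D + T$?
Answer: $330$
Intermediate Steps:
$o{\left(V \right)} = V^{3}$
$l{\left(-1 \right)} + o{\left(3 \right)} C{\left(4,8 \right)} = 6 + 3^{3} \left(4 + 8\right) = 6 + 27 \cdot 12 = 6 + 324 = 330$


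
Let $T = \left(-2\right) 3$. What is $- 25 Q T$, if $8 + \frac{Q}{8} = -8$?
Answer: $-19200$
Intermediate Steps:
$T = -6$
$Q = -128$ ($Q = -64 + 8 \left(-8\right) = -64 - 64 = -128$)
$- 25 Q T = \left(-25\right) \left(-128\right) \left(-6\right) = 3200 \left(-6\right) = -19200$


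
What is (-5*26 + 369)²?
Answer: 57121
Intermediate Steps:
(-5*26 + 369)² = (-130 + 369)² = 239² = 57121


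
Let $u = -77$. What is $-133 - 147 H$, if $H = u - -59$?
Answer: $2513$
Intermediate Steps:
$H = -18$ ($H = -77 - -59 = -77 + 59 = -18$)
$-133 - 147 H = -133 - -2646 = -133 + 2646 = 2513$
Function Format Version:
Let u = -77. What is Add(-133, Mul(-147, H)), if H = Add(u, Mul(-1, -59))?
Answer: 2513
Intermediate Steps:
H = -18 (H = Add(-77, Mul(-1, -59)) = Add(-77, 59) = -18)
Add(-133, Mul(-147, H)) = Add(-133, Mul(-147, -18)) = Add(-133, 2646) = 2513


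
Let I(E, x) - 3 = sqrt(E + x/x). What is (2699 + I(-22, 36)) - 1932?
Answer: 770 + I*sqrt(21) ≈ 770.0 + 4.5826*I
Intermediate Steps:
I(E, x) = 3 + sqrt(1 + E) (I(E, x) = 3 + sqrt(E + x/x) = 3 + sqrt(E + 1) = 3 + sqrt(1 + E))
(2699 + I(-22, 36)) - 1932 = (2699 + (3 + sqrt(1 - 22))) - 1932 = (2699 + (3 + sqrt(-21))) - 1932 = (2699 + (3 + I*sqrt(21))) - 1932 = (2702 + I*sqrt(21)) - 1932 = 770 + I*sqrt(21)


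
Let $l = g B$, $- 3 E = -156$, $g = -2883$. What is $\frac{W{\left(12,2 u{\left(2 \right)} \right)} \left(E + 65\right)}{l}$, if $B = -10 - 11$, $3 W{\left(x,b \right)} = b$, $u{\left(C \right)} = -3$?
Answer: $- \frac{26}{6727} \approx -0.003865$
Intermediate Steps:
$E = 52$ ($E = \left(- \frac{1}{3}\right) \left(-156\right) = 52$)
$W{\left(x,b \right)} = \frac{b}{3}$
$B = -21$ ($B = -10 - 11 = -21$)
$l = 60543$ ($l = \left(-2883\right) \left(-21\right) = 60543$)
$\frac{W{\left(12,2 u{\left(2 \right)} \right)} \left(E + 65\right)}{l} = \frac{\frac{2 \left(-3\right)}{3} \left(52 + 65\right)}{60543} = \frac{1}{3} \left(-6\right) 117 \cdot \frac{1}{60543} = \left(-2\right) 117 \cdot \frac{1}{60543} = \left(-234\right) \frac{1}{60543} = - \frac{26}{6727}$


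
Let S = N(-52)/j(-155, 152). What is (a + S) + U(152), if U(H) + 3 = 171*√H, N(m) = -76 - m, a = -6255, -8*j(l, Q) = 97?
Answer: -606834/97 + 342*√38 ≈ -4147.8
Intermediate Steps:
j(l, Q) = -97/8 (j(l, Q) = -⅛*97 = -97/8)
S = 192/97 (S = (-76 - 1*(-52))/(-97/8) = (-76 + 52)*(-8/97) = -24*(-8/97) = 192/97 ≈ 1.9794)
U(H) = -3 + 171*√H
(a + S) + U(152) = (-6255 + 192/97) + (-3 + 171*√152) = -606543/97 + (-3 + 171*(2*√38)) = -606543/97 + (-3 + 342*√38) = -606834/97 + 342*√38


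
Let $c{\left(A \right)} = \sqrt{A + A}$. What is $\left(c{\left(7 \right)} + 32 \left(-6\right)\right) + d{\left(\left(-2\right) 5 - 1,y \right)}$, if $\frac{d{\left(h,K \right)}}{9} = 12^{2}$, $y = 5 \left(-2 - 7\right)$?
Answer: $1104 + \sqrt{14} \approx 1107.7$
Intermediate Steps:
$c{\left(A \right)} = \sqrt{2} \sqrt{A}$ ($c{\left(A \right)} = \sqrt{2 A} = \sqrt{2} \sqrt{A}$)
$y = -45$ ($y = 5 \left(-9\right) = -45$)
$d{\left(h,K \right)} = 1296$ ($d{\left(h,K \right)} = 9 \cdot 12^{2} = 9 \cdot 144 = 1296$)
$\left(c{\left(7 \right)} + 32 \left(-6\right)\right) + d{\left(\left(-2\right) 5 - 1,y \right)} = \left(\sqrt{2} \sqrt{7} + 32 \left(-6\right)\right) + 1296 = \left(\sqrt{14} - 192\right) + 1296 = \left(-192 + \sqrt{14}\right) + 1296 = 1104 + \sqrt{14}$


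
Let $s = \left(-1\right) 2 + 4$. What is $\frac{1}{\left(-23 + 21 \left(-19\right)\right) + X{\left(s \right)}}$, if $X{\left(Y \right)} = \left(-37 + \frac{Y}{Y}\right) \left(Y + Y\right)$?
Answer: $- \frac{1}{566} \approx -0.0017668$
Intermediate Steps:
$s = 2$ ($s = -2 + 4 = 2$)
$X{\left(Y \right)} = - 72 Y$ ($X{\left(Y \right)} = \left(-37 + 1\right) 2 Y = - 36 \cdot 2 Y = - 72 Y$)
$\frac{1}{\left(-23 + 21 \left(-19\right)\right) + X{\left(s \right)}} = \frac{1}{\left(-23 + 21 \left(-19\right)\right) - 144} = \frac{1}{\left(-23 - 399\right) - 144} = \frac{1}{-422 - 144} = \frac{1}{-566} = - \frac{1}{566}$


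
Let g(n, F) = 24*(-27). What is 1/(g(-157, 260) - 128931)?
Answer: -1/129579 ≈ -7.7173e-6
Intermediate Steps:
g(n, F) = -648
1/(g(-157, 260) - 128931) = 1/(-648 - 128931) = 1/(-129579) = -1/129579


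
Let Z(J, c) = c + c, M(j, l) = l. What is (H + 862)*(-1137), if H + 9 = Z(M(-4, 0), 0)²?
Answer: -969861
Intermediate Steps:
Z(J, c) = 2*c
H = -9 (H = -9 + (2*0)² = -9 + 0² = -9 + 0 = -9)
(H + 862)*(-1137) = (-9 + 862)*(-1137) = 853*(-1137) = -969861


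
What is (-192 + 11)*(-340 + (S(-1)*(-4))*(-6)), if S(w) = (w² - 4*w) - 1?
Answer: 44164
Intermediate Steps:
S(w) = -1 + w² - 4*w
(-192 + 11)*(-340 + (S(-1)*(-4))*(-6)) = (-192 + 11)*(-340 + ((-1 + (-1)² - 4*(-1))*(-4))*(-6)) = -181*(-340 + ((-1 + 1 + 4)*(-4))*(-6)) = -181*(-340 + (4*(-4))*(-6)) = -181*(-340 - 16*(-6)) = -181*(-340 + 96) = -181*(-244) = 44164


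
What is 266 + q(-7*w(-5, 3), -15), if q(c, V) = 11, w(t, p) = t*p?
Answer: 277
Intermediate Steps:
w(t, p) = p*t
266 + q(-7*w(-5, 3), -15) = 266 + 11 = 277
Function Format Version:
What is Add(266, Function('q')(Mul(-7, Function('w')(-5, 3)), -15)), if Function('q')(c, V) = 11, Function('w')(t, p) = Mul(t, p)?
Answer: 277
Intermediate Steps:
Function('w')(t, p) = Mul(p, t)
Add(266, Function('q')(Mul(-7, Function('w')(-5, 3)), -15)) = Add(266, 11) = 277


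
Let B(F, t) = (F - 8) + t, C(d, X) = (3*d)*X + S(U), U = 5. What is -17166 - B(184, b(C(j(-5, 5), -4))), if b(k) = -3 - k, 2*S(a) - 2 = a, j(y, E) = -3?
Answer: -34599/2 ≈ -17300.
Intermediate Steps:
S(a) = 1 + a/2
C(d, X) = 7/2 + 3*X*d (C(d, X) = (3*d)*X + (1 + (½)*5) = 3*X*d + (1 + 5/2) = 3*X*d + 7/2 = 7/2 + 3*X*d)
B(F, t) = -8 + F + t (B(F, t) = (-8 + F) + t = -8 + F + t)
-17166 - B(184, b(C(j(-5, 5), -4))) = -17166 - (-8 + 184 + (-3 - (7/2 + 3*(-4)*(-3)))) = -17166 - (-8 + 184 + (-3 - (7/2 + 36))) = -17166 - (-8 + 184 + (-3 - 1*79/2)) = -17166 - (-8 + 184 + (-3 - 79/2)) = -17166 - (-8 + 184 - 85/2) = -17166 - 1*267/2 = -17166 - 267/2 = -34599/2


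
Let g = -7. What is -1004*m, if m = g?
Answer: 7028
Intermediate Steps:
m = -7
-1004*m = -1004*(-7) = 7028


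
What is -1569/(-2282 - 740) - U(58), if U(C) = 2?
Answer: -4475/3022 ≈ -1.4808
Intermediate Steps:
-1569/(-2282 - 740) - U(58) = -1569/(-2282 - 740) - 1*2 = -1569/(-3022) - 2 = -1569*(-1/3022) - 2 = 1569/3022 - 2 = -4475/3022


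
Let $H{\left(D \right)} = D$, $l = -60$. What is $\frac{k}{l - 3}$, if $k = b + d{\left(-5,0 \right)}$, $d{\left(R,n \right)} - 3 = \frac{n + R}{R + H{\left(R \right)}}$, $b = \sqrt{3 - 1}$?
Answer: $- \frac{1}{18} - \frac{\sqrt{2}}{63} \approx -0.078003$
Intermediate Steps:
$b = \sqrt{2} \approx 1.4142$
$d{\left(R,n \right)} = 3 + \frac{R + n}{2 R}$ ($d{\left(R,n \right)} = 3 + \frac{n + R}{R + R} = 3 + \frac{R + n}{2 R}$)
$k = \frac{7}{2} + \sqrt{2}$ ($k = \sqrt{2} + \frac{0 + 7 \left(-5\right)}{2 \left(-5\right)} = \sqrt{2} + \frac{1}{2} \left(- \frac{1}{5}\right) \left(0 - 35\right) = \sqrt{2} + \frac{1}{2} \left(- \frac{1}{5}\right) \left(-35\right) = \sqrt{2} + \frac{7}{2} = \frac{7}{2} + \sqrt{2} \approx 4.9142$)
$\frac{k}{l - 3} = \frac{\frac{7}{2} + \sqrt{2}}{-60 - 3} = \frac{\frac{7}{2} + \sqrt{2}}{-63} = - \frac{\frac{7}{2} + \sqrt{2}}{63} = - \frac{1}{18} - \frac{\sqrt{2}}{63}$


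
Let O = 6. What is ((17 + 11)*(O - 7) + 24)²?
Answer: 16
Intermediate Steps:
((17 + 11)*(O - 7) + 24)² = ((17 + 11)*(6 - 7) + 24)² = (28*(-1) + 24)² = (-28 + 24)² = (-4)² = 16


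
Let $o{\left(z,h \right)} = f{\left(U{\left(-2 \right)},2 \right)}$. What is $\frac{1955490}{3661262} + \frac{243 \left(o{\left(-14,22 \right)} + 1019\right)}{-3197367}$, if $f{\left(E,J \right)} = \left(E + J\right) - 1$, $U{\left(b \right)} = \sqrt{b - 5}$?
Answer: $\frac{98980348065}{216785153651} - \frac{9 i \sqrt{7}}{118421} \approx 0.45658 - 0.00020108 i$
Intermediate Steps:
$U{\left(b \right)} = \sqrt{-5 + b}$
$f{\left(E,J \right)} = -1 + E + J$
$o{\left(z,h \right)} = 1 + i \sqrt{7}$ ($o{\left(z,h \right)} = -1 + \sqrt{-5 - 2} + 2 = -1 + \sqrt{-7} + 2 = -1 + i \sqrt{7} + 2 = 1 + i \sqrt{7}$)
$\frac{1955490}{3661262} + \frac{243 \left(o{\left(-14,22 \right)} + 1019\right)}{-3197367} = \frac{1955490}{3661262} + \frac{243 \left(\left(1 + i \sqrt{7}\right) + 1019\right)}{-3197367} = 1955490 \cdot \frac{1}{3661262} + 243 \left(1020 + i \sqrt{7}\right) \left(- \frac{1}{3197367}\right) = \frac{977745}{1830631} + \left(247860 + 243 i \sqrt{7}\right) \left(- \frac{1}{3197367}\right) = \frac{977745}{1830631} - \left(\frac{9180}{118421} + \frac{9 i \sqrt{7}}{118421}\right) = \frac{98980348065}{216785153651} - \frac{9 i \sqrt{7}}{118421}$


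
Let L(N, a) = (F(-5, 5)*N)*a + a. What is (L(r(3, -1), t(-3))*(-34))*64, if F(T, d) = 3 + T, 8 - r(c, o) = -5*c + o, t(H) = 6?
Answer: 613632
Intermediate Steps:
r(c, o) = 8 - o + 5*c (r(c, o) = 8 - (-5*c + o) = 8 - (o - 5*c) = 8 + (-o + 5*c) = 8 - o + 5*c)
L(N, a) = a - 2*N*a (L(N, a) = ((3 - 5)*N)*a + a = (-2*N)*a + a = -2*N*a + a = a - 2*N*a)
(L(r(3, -1), t(-3))*(-34))*64 = ((6*(1 - 2*(8 - 1*(-1) + 5*3)))*(-34))*64 = ((6*(1 - 2*(8 + 1 + 15)))*(-34))*64 = ((6*(1 - 2*24))*(-34))*64 = ((6*(1 - 48))*(-34))*64 = ((6*(-47))*(-34))*64 = -282*(-34)*64 = 9588*64 = 613632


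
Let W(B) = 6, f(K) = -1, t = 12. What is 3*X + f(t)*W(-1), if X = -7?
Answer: -27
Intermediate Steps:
3*X + f(t)*W(-1) = 3*(-7) - 1*6 = -21 - 6 = -27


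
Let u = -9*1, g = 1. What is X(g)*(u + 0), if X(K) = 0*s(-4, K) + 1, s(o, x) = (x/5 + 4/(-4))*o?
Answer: -9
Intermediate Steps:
u = -9
s(o, x) = o*(-1 + x/5) (s(o, x) = (x*(1/5) + 4*(-1/4))*o = (x/5 - 1)*o = (-1 + x/5)*o = o*(-1 + x/5))
X(K) = 1 (X(K) = 0*((1/5)*(-4)*(-5 + K)) + 1 = 0*(4 - 4*K/5) + 1 = 0 + 1 = 1)
X(g)*(u + 0) = 1*(-9 + 0) = 1*(-9) = -9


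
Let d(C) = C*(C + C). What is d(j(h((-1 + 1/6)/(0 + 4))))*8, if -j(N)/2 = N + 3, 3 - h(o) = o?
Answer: 22201/9 ≈ 2466.8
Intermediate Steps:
h(o) = 3 - o
j(N) = -6 - 2*N (j(N) = -2*(N + 3) = -2*(3 + N) = -6 - 2*N)
d(C) = 2*C**2 (d(C) = C*(2*C) = 2*C**2)
d(j(h((-1 + 1/6)/(0 + 4))))*8 = (2*(-6 - 2*(3 - (-1 + 1/6)/(0 + 4)))**2)*8 = (2*(-6 - 2*(3 - (-1 + 1/6)/4))**2)*8 = (2*(-6 - 2*(3 - (-5)/(6*4)))**2)*8 = (2*(-6 - 2*(3 - 1*(-5/24)))**2)*8 = (2*(-6 - 2*(3 + 5/24))**2)*8 = (2*(-6 - 2*77/24)**2)*8 = (2*(-6 - 77/12)**2)*8 = (2*(-149/12)**2)*8 = (2*(22201/144))*8 = (22201/72)*8 = 22201/9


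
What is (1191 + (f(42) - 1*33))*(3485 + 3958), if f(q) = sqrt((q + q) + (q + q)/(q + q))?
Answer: 8618994 + 7443*sqrt(85) ≈ 8.6876e+6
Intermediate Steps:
f(q) = sqrt(1 + 2*q) (f(q) = sqrt(2*q + (2*q)/((2*q))) = sqrt(2*q + (2*q)*(1/(2*q))) = sqrt(2*q + 1) = sqrt(1 + 2*q))
(1191 + (f(42) - 1*33))*(3485 + 3958) = (1191 + (sqrt(1 + 2*42) - 1*33))*(3485 + 3958) = (1191 + (sqrt(1 + 84) - 33))*7443 = (1191 + (sqrt(85) - 33))*7443 = (1191 + (-33 + sqrt(85)))*7443 = (1158 + sqrt(85))*7443 = 8618994 + 7443*sqrt(85)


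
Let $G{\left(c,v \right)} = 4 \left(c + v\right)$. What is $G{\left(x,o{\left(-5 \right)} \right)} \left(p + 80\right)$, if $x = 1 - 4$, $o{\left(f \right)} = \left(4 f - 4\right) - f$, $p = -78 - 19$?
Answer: $1496$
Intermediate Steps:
$p = -97$ ($p = -78 - 19 = -97$)
$o{\left(f \right)} = -4 + 3 f$ ($o{\left(f \right)} = \left(-4 + 4 f\right) - f = -4 + 3 f$)
$x = -3$ ($x = 1 - 4 = -3$)
$G{\left(c,v \right)} = 4 c + 4 v$
$G{\left(x,o{\left(-5 \right)} \right)} \left(p + 80\right) = \left(4 \left(-3\right) + 4 \left(-4 + 3 \left(-5\right)\right)\right) \left(-97 + 80\right) = \left(-12 + 4 \left(-4 - 15\right)\right) \left(-17\right) = \left(-12 + 4 \left(-19\right)\right) \left(-17\right) = \left(-12 - 76\right) \left(-17\right) = \left(-88\right) \left(-17\right) = 1496$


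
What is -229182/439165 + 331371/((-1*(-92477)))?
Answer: 124332481401/40612661705 ≈ 3.0614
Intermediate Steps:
-229182/439165 + 331371/((-1*(-92477))) = -229182*1/439165 + 331371/92477 = -229182/439165 + 331371*(1/92477) = -229182/439165 + 331371/92477 = 124332481401/40612661705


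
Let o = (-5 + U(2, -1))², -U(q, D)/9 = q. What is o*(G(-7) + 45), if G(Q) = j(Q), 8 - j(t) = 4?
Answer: 25921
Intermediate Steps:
j(t) = 4 (j(t) = 8 - 1*4 = 8 - 4 = 4)
U(q, D) = -9*q
G(Q) = 4
o = 529 (o = (-5 - 9*2)² = (-5 - 18)² = (-23)² = 529)
o*(G(-7) + 45) = 529*(4 + 45) = 529*49 = 25921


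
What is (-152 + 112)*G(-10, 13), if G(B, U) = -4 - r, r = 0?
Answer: 160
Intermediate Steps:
G(B, U) = -4 (G(B, U) = -4 - 1*0 = -4 + 0 = -4)
(-152 + 112)*G(-10, 13) = (-152 + 112)*(-4) = -40*(-4) = 160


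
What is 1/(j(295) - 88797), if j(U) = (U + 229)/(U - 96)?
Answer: -199/17670079 ≈ -1.1262e-5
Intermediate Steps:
j(U) = (229 + U)/(-96 + U)
1/(j(295) - 88797) = 1/((229 + 295)/(-96 + 295) - 88797) = 1/(524/199 - 88797) = 1/(-17670079/199) = -199/17670079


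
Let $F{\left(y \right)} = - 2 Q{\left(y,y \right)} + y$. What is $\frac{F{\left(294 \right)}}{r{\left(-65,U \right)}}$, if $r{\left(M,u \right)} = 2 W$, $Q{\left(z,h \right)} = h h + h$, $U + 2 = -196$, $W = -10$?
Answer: $\frac{86583}{10} \approx 8658.3$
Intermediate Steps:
$U = -198$ ($U = -2 - 196 = -198$)
$Q{\left(z,h \right)} = h + h^{2}$ ($Q{\left(z,h \right)} = h^{2} + h = h + h^{2}$)
$r{\left(M,u \right)} = -20$ ($r{\left(M,u \right)} = 2 \left(-10\right) = -20$)
$F{\left(y \right)} = y - 2 y \left(1 + y\right)$ ($F{\left(y \right)} = - 2 y \left(1 + y\right) + y = y - 2 y \left(1 + y\right)$)
$\frac{F{\left(294 \right)}}{r{\left(-65,U \right)}} = \frac{294 \left(-1 - 588\right)}{-20} = 294 \left(-1 - 588\right) \left(- \frac{1}{20}\right) = 294 \left(-589\right) \left(- \frac{1}{20}\right) = \left(-173166\right) \left(- \frac{1}{20}\right) = \frac{86583}{10}$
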